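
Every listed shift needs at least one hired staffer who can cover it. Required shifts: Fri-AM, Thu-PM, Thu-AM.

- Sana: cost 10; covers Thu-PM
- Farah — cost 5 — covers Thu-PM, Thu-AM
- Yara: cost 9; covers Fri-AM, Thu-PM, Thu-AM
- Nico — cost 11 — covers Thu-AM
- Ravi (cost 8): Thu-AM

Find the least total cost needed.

9

The greedy cost-per-new-shift heuristic would pick Farah and Yara for 14, but a cheaper cover exists.
Yara alone covers Fri-AM, Thu-PM, Thu-AM — every shift.
Total cost: 9.
No cover costs less than 9.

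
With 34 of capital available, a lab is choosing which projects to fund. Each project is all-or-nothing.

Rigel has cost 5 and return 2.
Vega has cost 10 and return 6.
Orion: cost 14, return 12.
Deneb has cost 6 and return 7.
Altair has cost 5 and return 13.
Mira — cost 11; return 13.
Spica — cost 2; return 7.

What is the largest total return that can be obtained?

Allowing fractional choices, the relaxed optimum would be about 48.6, but projects are indivisible.
Vega + Deneb + Altair + Mira + Spica: cost 10 + 6 + 5 + 11 + 2 = 34 ≤ 34, return 6 + 7 + 13 + 13 + 7 = 46.
Orion + Altair + Mira + Spica: cost 14 + 5 + 11 + 2 = 32 ≤ 34, return 12 + 13 + 13 + 7 = 45.
Best is Vega, Deneb, Altair, Mira, and Spica with total return 46.

46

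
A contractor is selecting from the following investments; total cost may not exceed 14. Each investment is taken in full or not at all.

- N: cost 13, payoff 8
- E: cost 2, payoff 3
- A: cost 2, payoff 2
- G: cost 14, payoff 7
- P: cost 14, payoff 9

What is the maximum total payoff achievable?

Allowing fractional choices, the relaxed optimum would be about 11.4, but investments are indivisible.
N: cost 13 ≤ 14, payoff 8.
P: cost 14 ≤ 14, payoff 9.
Best is P with total payoff 9.

9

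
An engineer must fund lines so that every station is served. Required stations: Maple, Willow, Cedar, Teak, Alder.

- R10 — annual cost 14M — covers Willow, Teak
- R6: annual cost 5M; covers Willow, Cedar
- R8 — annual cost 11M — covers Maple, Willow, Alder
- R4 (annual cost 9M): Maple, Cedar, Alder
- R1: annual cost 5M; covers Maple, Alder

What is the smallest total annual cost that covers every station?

23

The greedy cost-per-new-station heuristic would pick R6, R1, and R10 for 24, but a cheaper cover exists.
Choose R10 and R4: together they cover Maple, Willow, Cedar, Teak, Alder — every station.
Total annual cost: 14 + 9 = 23.
No cover costs less than 23.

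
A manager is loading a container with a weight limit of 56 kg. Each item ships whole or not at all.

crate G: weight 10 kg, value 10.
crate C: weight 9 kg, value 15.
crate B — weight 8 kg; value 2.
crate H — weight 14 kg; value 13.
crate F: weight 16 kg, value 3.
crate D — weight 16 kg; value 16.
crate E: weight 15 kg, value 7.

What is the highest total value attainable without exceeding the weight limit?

crate C + crate H + crate D + crate E: weight 9 + 14 + 16 + 15 = 54 ≤ 56, value 15 + 13 + 16 + 7 = 51.
crate G + crate C + crate D + crate E: weight 10 + 9 + 16 + 15 = 50 ≤ 56, value 10 + 15 + 16 + 7 = 48.
crate G + crate C + crate H + crate D: weight 10 + 9 + 14 + 16 = 49 ≤ 56, value 10 + 15 + 13 + 16 = 54.
Best is crate G, crate C, crate H, and crate D with total value 54.

54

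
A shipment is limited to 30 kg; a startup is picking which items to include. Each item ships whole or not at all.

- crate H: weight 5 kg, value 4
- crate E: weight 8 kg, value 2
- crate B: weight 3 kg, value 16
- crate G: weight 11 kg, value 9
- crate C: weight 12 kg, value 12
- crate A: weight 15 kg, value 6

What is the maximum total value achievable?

This is a 0-1 knapsack instance.
Take crate B, crate G, and crate C: weight 3 + 11 + 12 = 26 ≤ 30, value 16 + 9 + 12 = 37.
No other feasible combination does better.

37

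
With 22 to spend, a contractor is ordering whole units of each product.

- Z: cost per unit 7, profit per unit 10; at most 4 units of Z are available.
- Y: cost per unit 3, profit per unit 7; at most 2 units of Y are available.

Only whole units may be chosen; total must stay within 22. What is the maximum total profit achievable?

Take 2×Z and 2×Y: cost 20 ≤ 22, profit 2·10 + 2·7 = 34.
Y has the best ratio (7/3) and is taken to its limit of 2; remaining capacity is filled optimally with the others.

34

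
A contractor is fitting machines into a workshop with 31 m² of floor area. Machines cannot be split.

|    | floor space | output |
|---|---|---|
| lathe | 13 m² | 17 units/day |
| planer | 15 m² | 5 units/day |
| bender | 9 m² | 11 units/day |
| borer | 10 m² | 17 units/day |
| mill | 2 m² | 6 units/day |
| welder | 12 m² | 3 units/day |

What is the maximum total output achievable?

bender + borer + mill: floor space 9 + 10 + 2 = 21 ≤ 31, output 11 + 17 + 6 = 34.
lathe + borer + mill: floor space 13 + 10 + 2 = 25 ≤ 31, output 17 + 17 + 6 = 40.
Best is lathe, borer, and mill with total output 40.

40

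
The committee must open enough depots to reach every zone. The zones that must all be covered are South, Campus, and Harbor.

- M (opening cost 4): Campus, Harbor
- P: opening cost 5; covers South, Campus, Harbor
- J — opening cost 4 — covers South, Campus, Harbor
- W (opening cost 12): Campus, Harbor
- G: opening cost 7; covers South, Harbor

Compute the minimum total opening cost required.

J alone covers South, Campus, Harbor — every zone.
Total opening cost: 4.
No cover costs less than 4.

4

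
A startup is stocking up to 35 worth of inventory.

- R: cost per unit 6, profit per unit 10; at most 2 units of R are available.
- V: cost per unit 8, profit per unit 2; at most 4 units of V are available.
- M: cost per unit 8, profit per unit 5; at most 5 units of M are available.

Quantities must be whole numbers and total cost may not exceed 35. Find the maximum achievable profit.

Take 2×R and 2×M: cost 28 ≤ 35, profit 2·10 + 2·5 = 30.
R has the best ratio (10/6) and is taken to its limit of 2; remaining capacity is filled optimally with the others.

30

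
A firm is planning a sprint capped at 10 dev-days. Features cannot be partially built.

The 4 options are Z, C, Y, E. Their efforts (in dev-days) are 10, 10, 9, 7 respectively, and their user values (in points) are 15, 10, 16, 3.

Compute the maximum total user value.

16

This is an integer program with binary decision variables.
Allowing fractional choices, the relaxed optimum would be about 17.5, but features are indivisible.
Y: effort 9 ≤ 10, user value 16.
Z: effort 10 ≤ 10, user value 15.
Best is Y with total user value 16.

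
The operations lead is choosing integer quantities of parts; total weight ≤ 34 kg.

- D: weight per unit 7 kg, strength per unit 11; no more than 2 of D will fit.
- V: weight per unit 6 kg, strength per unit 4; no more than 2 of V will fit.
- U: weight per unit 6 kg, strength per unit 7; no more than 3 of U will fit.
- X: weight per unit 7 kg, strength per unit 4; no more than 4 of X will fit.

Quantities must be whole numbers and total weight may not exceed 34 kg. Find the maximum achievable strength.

43

2×D and 3×U: weight 32 ≤ 34, strength 2·11 + 3·7 = 43.
2×D, 2×U, and 1×X: weight 33 ≤ 34, strength 2·11 + 2·7 + 1·4 = 40.
Best is 43.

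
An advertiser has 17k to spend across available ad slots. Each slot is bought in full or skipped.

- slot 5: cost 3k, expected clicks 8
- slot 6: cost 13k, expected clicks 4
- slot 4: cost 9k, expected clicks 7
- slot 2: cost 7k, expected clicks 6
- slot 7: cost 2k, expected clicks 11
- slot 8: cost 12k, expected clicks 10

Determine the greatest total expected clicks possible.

29

Allowing fractional choices, the relaxed optimum would be about 29.2, but ad slots are indivisible.
slot 5 + slot 7 + slot 8: cost 3 + 2 + 12 = 17 ≤ 17, expected clicks 8 + 11 + 10 = 29.
slot 5 + slot 2 + slot 7: cost 3 + 7 + 2 = 12 ≤ 17, expected clicks 8 + 6 + 11 = 25.
slot 5 + slot 4 + slot 7: cost 3 + 9 + 2 = 14 ≤ 17, expected clicks 8 + 7 + 11 = 26.
Best is slot 5, slot 7, and slot 8 with total expected clicks 29.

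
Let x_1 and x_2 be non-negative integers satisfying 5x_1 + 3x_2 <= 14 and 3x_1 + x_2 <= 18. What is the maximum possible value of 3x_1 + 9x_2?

36

Relaxing integrality, the LP optimum is 42.00 at (x_1,x_2) = (0, 4.67), which is not an integer point.
(x_1,x_2)=(0,4): 5·0+3·4=12≤14, 3·0+1·4=4≤18, objective 36.
(x_1,x_2)=(1,3): 5·1+3·3=14≤14, 3·1+1·3=6≤18, objective 30.
(x_1,x_2)=(0,3): 5·0+3·3=9≤14, 3·0+1·3=3≤18, objective 27.
No feasible integer point exceeds 36.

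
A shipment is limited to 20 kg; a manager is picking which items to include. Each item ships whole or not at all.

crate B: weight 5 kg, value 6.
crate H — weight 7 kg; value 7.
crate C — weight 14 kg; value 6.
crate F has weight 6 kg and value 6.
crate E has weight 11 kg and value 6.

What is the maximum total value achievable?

19

This is a 0-1 knapsack instance.
Allowing fractional choices, the relaxed optimum would be about 20.1, but items are indivisible.
crate B + crate H: weight 5 + 7 = 12 ≤ 20, value 6 + 7 = 13.
crate B + crate H + crate F: weight 5 + 7 + 6 = 18 ≤ 20, value 6 + 7 + 6 = 19.
Best is crate B, crate H, and crate F with total value 19.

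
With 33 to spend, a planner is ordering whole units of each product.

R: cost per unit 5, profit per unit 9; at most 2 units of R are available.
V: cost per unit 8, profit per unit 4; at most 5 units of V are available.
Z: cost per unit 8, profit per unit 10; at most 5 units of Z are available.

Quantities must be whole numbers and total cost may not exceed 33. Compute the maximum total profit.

This is a bounded integer knapsack.
R has the best ratio (9/5); taking only R gives at most 2×9 = 18 (stopped by the supply cap of 2).
Mixing does better — 4×Z: cost 32 ≤ 33, profit 4·10 = 40.

40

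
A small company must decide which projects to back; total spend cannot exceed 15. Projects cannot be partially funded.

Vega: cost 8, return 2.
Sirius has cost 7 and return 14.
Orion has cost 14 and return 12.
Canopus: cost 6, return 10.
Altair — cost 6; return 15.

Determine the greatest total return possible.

29

This is a 0-1 knapsack instance.
Allowing fractional choices, the relaxed optimum would be about 32.3, but projects are indivisible.
Sirius + Canopus: cost 7 + 6 = 13 ≤ 15, return 14 + 10 = 24.
Canopus + Altair: cost 6 + 6 = 12 ≤ 15, return 10 + 15 = 25.
Sirius + Altair: cost 7 + 6 = 13 ≤ 15, return 14 + 15 = 29.
Best is Sirius and Altair with total return 29.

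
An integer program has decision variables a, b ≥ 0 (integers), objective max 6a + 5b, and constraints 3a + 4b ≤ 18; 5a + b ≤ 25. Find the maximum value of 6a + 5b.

30

The continuous relaxation peaks at (4.82, 0.882) with value 33.35; rounding to a feasible lattice point costs some objective.
(a,b)=(5,0): 3·5+4·0=15≤18, 5·5+1·0=25≤25, objective 30.
(a,b)=(4,1): 3·4+4·1=16≤18, 5·4+1·1=21≤25, objective 29.
No feasible integer point exceeds 30.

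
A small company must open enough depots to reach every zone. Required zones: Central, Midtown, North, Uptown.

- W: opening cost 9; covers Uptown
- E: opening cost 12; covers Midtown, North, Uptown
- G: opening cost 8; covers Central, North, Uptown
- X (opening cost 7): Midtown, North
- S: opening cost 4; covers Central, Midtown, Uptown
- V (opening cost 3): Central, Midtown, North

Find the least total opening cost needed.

7

Choose S and V: together they cover Central, Midtown, North, Uptown — every zone.
Total opening cost: 4 + 3 = 7.
No cover costs less than 7.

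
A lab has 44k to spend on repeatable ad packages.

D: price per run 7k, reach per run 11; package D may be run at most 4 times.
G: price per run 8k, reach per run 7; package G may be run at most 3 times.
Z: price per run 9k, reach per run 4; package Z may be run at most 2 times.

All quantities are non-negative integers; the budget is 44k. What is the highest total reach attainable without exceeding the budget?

This is a bounded integer knapsack.
4×D and 2×G: price 44 ≤ 44, reach 4·11 + 2·7 = 58.
4×D and 1×G: price 36 ≤ 44, reach 4·11 + 1·7 = 51.
Best is 58.

58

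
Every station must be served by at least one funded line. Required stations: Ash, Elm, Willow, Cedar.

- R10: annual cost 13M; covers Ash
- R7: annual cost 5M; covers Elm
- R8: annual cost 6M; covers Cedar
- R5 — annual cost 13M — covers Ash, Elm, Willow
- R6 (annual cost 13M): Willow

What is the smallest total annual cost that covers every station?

Choose R8 and R5: together they cover Ash, Elm, Willow, Cedar — every station.
Total annual cost: 6 + 13 = 19.
No cover costs less than 19.

19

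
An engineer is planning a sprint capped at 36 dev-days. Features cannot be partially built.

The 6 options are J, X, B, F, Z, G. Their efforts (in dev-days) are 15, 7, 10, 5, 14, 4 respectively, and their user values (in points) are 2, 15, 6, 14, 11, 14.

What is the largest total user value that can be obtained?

Allowing fractional choices, the relaxed optimum would be about 57.6, but features are indivisible.
X + B + Z + G: effort 7 + 10 + 14 + 4 = 35 ≤ 36, user value 15 + 6 + 11 + 14 = 46.
X + B + F + G: effort 7 + 10 + 5 + 4 = 26 ≤ 36, user value 15 + 6 + 14 + 14 = 49.
X + F + Z + G: effort 7 + 5 + 14 + 4 = 30 ≤ 36, user value 15 + 14 + 11 + 14 = 54.
Best is X, F, Z, and G with total user value 54.

54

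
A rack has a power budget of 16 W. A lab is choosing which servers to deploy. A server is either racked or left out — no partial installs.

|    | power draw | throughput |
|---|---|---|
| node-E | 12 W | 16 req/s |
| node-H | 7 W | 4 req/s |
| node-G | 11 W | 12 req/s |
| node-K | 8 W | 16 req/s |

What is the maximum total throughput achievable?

20

Treat it as a binary knapsack problem.
Allowing fractional choices, the relaxed optimum would be about 26.7, but servers are indivisible.
node-K: power draw 8 ≤ 16, throughput 16.
node-H + node-K: power draw 7 + 8 = 15 ≤ 16, throughput 4 + 16 = 20.
node-E: power draw 12 ≤ 16, throughput 16.
Best is node-H and node-K with total throughput 20.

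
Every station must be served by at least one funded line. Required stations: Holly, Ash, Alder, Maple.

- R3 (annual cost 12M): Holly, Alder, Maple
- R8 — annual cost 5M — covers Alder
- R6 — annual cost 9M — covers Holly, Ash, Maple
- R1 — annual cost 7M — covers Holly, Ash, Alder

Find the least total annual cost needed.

This is a weighted set-cover instance.
The greedy cost-per-new-station heuristic would pick R1 and R6 for 16, but a cheaper cover exists.
Choose R8 and R6: together they cover Holly, Ash, Alder, Maple — every station.
Total annual cost: 5 + 9 = 14.
No cover costs less than 14.

14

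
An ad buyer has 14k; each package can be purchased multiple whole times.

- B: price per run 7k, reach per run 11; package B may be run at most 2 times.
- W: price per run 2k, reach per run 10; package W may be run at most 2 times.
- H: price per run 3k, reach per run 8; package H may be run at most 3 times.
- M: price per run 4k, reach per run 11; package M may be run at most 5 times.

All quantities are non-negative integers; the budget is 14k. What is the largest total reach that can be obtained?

W has the best ratio (10/2); taking only W gives at most 2×10 = 20 (stopped by the supply cap of 2).
Mixing does better — 2×W, 2×H, and 1×M: price 14 ≤ 14, reach 2·10 + 2·8 + 1·11 = 47.

47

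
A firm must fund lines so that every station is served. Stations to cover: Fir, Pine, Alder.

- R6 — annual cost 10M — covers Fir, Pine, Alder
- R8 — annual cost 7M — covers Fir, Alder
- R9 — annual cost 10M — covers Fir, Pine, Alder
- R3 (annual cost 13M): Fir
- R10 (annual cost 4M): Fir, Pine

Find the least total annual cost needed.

10

The greedy cost-per-new-station heuristic would pick R10 and R8 for 11, but a cheaper cover exists.
R6 alone covers Fir, Pine, Alder — every station.
Total annual cost: 10.
No cover costs less than 10.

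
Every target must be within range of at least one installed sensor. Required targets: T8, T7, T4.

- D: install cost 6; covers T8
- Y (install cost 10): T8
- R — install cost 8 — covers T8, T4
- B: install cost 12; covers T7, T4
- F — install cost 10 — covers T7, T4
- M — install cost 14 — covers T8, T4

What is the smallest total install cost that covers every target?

16

The greedy cost-per-new-target heuristic would pick R and F for 18, but a cheaper cover exists.
Choose D and F: together they cover T8, T7, T4 — every target.
Total install cost: 6 + 10 = 16.
No cover costs less than 16.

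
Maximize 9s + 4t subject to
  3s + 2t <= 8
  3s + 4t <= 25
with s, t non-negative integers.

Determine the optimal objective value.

22

Relaxing integrality, the LP optimum is 24.00 at (s,t) = (2.67, 0), which is not an integer point.
(s,t)=(2,1): 3·2+2·1=8≤8, 3·2+4·1=10≤25, objective 22.
(s,t)=(2,0): 3·2+2·0=6≤8, 3·2+4·0=6≤25, objective 18.
No feasible integer point exceeds 22.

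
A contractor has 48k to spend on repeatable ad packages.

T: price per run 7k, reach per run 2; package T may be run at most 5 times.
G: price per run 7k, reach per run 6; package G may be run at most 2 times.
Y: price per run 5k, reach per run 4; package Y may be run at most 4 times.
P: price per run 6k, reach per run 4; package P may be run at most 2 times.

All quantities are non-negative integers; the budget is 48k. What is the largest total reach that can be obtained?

36

G has the best ratio (6/7); taking only G gives at most 2×6 = 12 (stopped by the supply cap of 2).
Mixing does better — 2×G, 4×Y, and 2×P: price 46 ≤ 48, reach 2·6 + 4·4 + 2·4 = 36.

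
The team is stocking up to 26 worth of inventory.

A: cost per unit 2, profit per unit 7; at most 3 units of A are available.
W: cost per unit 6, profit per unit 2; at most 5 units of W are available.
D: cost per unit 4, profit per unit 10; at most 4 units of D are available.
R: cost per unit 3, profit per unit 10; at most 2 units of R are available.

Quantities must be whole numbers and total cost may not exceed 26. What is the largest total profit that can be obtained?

74

Take 2×A, 4×D, and 2×R: cost 26 ≤ 26, profit 2·7 + 4·10 + 2·10 = 74.
No other integer combination yields more.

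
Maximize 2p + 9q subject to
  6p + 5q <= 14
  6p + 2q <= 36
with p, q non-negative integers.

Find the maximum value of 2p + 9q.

The continuous relaxation peaks at (0, 2.8) with value 25.20; rounding to a feasible lattice point costs some objective.
(p,q)=(0,2) is feasible, giving 18.
(p,q)=(1,1) is feasible, giving 11.
Maximum is 18 at (p,q)=(0,2).

18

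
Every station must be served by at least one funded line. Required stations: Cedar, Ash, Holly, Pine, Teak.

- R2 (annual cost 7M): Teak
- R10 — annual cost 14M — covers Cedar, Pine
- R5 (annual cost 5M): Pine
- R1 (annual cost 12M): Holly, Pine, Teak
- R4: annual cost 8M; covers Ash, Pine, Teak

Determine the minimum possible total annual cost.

Choose R10, R1, and R4: together they cover Cedar, Ash, Holly, Pine, Teak — every station.
Total annual cost: 14 + 12 + 8 = 34.
No cover costs less than 34.

34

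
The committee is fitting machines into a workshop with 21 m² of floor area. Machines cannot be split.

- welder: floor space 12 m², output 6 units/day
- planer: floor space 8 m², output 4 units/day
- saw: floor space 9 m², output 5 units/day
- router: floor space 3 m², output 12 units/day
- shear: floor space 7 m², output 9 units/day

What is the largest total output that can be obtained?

26

Take saw, router, and shear: floor space 9 + 3 + 7 = 19 ≤ 21, output 5 + 12 + 9 = 26.
No other feasible combination does better.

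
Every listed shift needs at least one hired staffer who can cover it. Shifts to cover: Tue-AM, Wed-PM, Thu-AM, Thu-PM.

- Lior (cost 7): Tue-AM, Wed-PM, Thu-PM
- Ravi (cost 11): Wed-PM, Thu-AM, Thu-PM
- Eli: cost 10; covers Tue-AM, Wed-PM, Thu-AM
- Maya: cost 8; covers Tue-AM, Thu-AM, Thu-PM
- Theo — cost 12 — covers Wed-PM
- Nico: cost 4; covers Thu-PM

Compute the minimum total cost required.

The greedy cost-per-new-shift heuristic would pick Lior and Maya for 15, but a cheaper cover exists.
Choose Eli and Nico: together they cover Tue-AM, Wed-PM, Thu-AM, Thu-PM — every shift.
Total cost: 10 + 4 = 14.
No cover costs less than 14.

14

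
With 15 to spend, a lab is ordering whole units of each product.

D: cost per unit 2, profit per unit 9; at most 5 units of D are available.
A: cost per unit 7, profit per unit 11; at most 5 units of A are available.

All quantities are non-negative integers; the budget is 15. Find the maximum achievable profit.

5×D: cost 10 ≤ 15, profit 5·9 = 45.
4×D and 1×A: cost 15 ≤ 15, profit 4·9 + 1·11 = 47.
Best is 47.

47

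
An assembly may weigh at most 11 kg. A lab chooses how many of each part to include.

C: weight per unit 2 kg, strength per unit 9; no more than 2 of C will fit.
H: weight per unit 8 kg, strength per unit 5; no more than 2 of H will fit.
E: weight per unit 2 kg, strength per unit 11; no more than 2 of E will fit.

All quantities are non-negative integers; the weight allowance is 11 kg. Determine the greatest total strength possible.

40

This is a bounded integer knapsack.
1×C and 2×E: weight 6 ≤ 11, strength 1·9 + 2·11 = 31.
2×C and 2×E: weight 8 ≤ 11, strength 2·9 + 2·11 = 40.
Best is 40.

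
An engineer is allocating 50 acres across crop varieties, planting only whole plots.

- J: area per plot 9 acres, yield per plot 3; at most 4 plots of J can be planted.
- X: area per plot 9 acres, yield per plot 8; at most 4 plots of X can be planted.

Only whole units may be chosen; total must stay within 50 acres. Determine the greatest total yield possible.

This is a bounded integer knapsack.
X has the best ratio (8/9); taking only X gives at most 4×8 = 32 (stopped by the supply cap of 4).
Mixing does better — 1×J and 4×X: area 45 ≤ 50, yield 1·3 + 4·8 = 35.

35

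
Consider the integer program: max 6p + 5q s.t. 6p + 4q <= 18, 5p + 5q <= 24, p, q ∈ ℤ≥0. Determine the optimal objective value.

21

Relaxing integrality, the LP optimum is 22.50 at (p,q) = (0, 4.5), which is not an integer point.
(p,q)=(1,3): 6·1+4·3=18≤18, 5·1+5·3=20≤24, objective 21.
(p,q)=(0,4): 6·0+4·4=16≤18, 5·0+5·4=20≤24, objective 20.
(p,q)=(1,2): 6·1+4·2=14≤18, 5·1+5·2=15≤24, objective 16.
No feasible integer point exceeds 21.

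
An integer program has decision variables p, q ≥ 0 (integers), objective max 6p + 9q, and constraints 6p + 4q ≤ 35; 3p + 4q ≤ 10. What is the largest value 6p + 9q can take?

(p,q)=(2,1): 6·2+4·1=16≤35, 3·2+4·1=10≤10, objective 21.
(p,q)=(3,0): 6·3+4·0=18≤35, 3·3+4·0=9≤10, objective 18.
(p,q)=(0,2): 6·0+4·2=8≤35, 3·0+4·2=8≤10, objective 18.
The best lattice point is (2,1), giving 21.

21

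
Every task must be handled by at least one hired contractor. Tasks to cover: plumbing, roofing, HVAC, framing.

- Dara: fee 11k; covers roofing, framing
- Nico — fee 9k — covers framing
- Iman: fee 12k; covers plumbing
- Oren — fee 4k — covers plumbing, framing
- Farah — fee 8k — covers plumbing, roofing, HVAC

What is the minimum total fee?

Choose Oren and Farah: together they cover plumbing, roofing, HVAC, framing — every task.
Total fee: 4 + 8 = 12.
No cover costs less than 12.

12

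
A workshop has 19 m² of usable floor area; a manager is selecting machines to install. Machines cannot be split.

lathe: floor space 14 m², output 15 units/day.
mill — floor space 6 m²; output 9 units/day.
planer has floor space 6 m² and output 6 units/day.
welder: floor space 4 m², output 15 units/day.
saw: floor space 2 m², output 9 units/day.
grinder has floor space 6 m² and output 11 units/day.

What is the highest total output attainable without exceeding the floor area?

44

This is a 0-1 knapsack instance.
Take mill, welder, saw, and grinder: floor space 6 + 4 + 2 + 6 = 18 ≤ 19, output 9 + 15 + 9 + 11 = 44.
No other feasible combination does better.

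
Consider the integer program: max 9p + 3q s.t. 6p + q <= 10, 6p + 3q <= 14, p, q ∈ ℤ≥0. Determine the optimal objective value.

(p,q)=(1,2): 6·1+1·2=8≤10, 6·1+3·2=12≤14, objective 15.
(p,q)=(1,1): 6·1+1·1=7≤10, 6·1+3·1=9≤14, objective 12.
(p,q)=(0,3): 6·0+1·3=3≤10, 6·0+3·3=9≤14, objective 9.
The best lattice point is (1,2), giving 15.

15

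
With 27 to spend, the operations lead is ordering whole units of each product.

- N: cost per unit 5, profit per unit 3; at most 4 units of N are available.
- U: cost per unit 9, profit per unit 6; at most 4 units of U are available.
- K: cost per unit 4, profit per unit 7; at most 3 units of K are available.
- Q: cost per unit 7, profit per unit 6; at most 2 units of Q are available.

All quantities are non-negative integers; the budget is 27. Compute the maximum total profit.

3×K and 2×Q: cost 26 ≤ 27, profit 3·7 + 2·6 = 33.
1×N, 3×K, and 1×Q: cost 24 ≤ 27, profit 1·3 + 3·7 + 1·6 = 30.
Best is 33.

33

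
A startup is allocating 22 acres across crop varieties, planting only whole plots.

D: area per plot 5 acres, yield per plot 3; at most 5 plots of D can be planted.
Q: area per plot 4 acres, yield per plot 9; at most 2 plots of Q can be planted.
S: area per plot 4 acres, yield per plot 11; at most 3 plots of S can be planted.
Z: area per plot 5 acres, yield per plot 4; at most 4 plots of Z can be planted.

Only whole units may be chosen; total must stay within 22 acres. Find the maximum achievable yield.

51

Take 2×Q and 3×S: area 20 ≤ 22, yield 2·9 + 3·11 = 51.
S has the best ratio (11/4) and is taken to its limit of 3; remaining capacity is filled optimally with the others.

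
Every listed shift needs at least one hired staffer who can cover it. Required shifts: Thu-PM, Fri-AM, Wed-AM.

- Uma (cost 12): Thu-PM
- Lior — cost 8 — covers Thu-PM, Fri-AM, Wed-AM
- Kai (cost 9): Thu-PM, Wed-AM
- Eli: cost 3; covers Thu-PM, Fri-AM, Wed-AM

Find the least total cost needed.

3

This is an integer covering problem.
Eli alone covers Thu-PM, Fri-AM, Wed-AM — every shift.
Total cost: 3.
No cover costs less than 3.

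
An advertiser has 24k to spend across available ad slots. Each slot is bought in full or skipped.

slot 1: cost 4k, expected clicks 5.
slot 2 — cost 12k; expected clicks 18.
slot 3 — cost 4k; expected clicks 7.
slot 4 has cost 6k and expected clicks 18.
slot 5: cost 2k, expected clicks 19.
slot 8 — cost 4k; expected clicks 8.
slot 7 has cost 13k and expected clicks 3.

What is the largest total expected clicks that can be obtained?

63

Take slot 2, slot 4, slot 5, and slot 8: cost 12 + 6 + 2 + 4 = 24 ≤ 24, expected clicks 18 + 18 + 19 + 8 = 63.
No other feasible combination does better.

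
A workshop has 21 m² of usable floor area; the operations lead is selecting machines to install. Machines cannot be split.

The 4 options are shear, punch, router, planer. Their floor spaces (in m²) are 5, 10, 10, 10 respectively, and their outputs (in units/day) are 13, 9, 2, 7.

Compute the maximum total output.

22

This is an integer program with binary decision variables.
Allowing fractional choices, the relaxed optimum would be about 26.2, but machines are indivisible.
shear + planer: floor space 5 + 10 = 15 ≤ 21, output 13 + 7 = 20.
punch + planer: floor space 10 + 10 = 20 ≤ 21, output 9 + 7 = 16.
shear + punch: floor space 5 + 10 = 15 ≤ 21, output 13 + 9 = 22.
Best is shear and punch with total output 22.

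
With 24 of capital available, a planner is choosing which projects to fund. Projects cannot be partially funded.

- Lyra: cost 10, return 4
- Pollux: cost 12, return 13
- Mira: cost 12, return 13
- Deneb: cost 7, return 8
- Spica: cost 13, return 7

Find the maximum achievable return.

26

Allowing fractional choices, the relaxed optimum would be about 26.4, but projects are indivisible.
Pollux + Mira: cost 12 + 12 = 24 ≤ 24, return 13 + 13 = 26.
Mira + Deneb: cost 12 + 7 = 19 ≤ 24, return 13 + 8 = 21.
Pollux + Deneb: cost 12 + 7 = 19 ≤ 24, return 13 + 8 = 21.
Best is Pollux and Mira with total return 26.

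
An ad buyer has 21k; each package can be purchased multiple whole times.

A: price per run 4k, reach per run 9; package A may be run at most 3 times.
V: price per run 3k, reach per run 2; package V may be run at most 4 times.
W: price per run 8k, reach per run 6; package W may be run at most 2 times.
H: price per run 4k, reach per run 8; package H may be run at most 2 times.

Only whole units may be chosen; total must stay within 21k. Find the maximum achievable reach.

A has the best ratio (9/4); taking only A gives at most 3×9 = 27 (stopped by the supply cap of 3).
Mixing does better — 3×A and 2×H: price 20 ≤ 21, reach 3·9 + 2·8 = 43.

43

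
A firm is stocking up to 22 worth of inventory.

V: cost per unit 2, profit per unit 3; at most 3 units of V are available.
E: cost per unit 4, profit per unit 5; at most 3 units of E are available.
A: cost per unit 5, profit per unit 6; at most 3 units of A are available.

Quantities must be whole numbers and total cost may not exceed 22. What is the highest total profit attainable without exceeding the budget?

28

This is a bounded integer knapsack.
Take 2×V, 2×E, and 2×A: cost 22 ≤ 22, profit 2·3 + 2·5 + 2·6 = 28.
No other integer combination yields more.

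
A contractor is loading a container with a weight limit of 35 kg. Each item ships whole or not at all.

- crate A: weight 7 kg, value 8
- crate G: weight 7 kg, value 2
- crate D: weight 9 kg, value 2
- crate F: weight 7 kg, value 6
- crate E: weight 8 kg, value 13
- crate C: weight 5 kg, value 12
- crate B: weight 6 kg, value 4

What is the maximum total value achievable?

This is an integer program with binary decision variables.
Allowing fractional choices, the relaxed optimum would be about 43.6, but items are indivisible.
crate A + crate G + crate F + crate E + crate C: weight 7 + 7 + 7 + 8 + 5 = 34 ≤ 35, value 8 + 2 + 6 + 13 + 12 = 41.
crate A + crate F + crate E + crate C + crate B: weight 7 + 7 + 8 + 5 + 6 = 33 ≤ 35, value 8 + 6 + 13 + 12 + 4 = 43.
Best is crate A, crate F, crate E, crate C, and crate B with total value 43.

43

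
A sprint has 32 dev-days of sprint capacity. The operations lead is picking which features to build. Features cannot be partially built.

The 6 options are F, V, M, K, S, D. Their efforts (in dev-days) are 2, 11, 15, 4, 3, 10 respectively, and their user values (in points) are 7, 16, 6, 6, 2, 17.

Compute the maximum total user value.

Take F, V, K, S, and D: effort 2 + 11 + 4 + 3 + 10 = 30 ≤ 32, user value 7 + 16 + 6 + 2 + 17 = 48.
No other feasible combination does better.

48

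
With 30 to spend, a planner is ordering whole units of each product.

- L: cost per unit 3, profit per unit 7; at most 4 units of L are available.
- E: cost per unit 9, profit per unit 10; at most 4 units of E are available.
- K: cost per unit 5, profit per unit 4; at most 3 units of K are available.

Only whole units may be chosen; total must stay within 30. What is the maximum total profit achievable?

Take 4×L and 2×E: cost 30 ≤ 30, profit 4·7 + 2·10 = 48.
L has the best ratio (7/3) and is taken to its limit of 4; remaining capacity is filled optimally with the others.

48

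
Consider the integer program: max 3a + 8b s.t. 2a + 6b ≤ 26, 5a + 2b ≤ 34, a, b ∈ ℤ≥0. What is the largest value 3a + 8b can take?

(a,b)=(4,3) is feasible, giving 36.
(a,b)=(6,2) is feasible, giving 34.
(a,b)=(3,3) is feasible, giving 33.
(a,b)=(5,2) is feasible, giving 31.
The best lattice point is (4,3), giving 36.

36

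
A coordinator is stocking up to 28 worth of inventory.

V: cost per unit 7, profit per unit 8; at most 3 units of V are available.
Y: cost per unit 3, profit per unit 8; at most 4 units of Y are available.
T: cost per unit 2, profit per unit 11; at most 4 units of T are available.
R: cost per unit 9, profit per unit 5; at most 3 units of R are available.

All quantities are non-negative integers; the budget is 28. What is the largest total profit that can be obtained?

T has the best ratio (11/2); taking only T gives at most 4×11 = 44 (stopped by the supply cap of 4).
Mixing does better — 1×V, 4×Y, and 4×T: cost 27 ≤ 28, profit 1·8 + 4·8 + 4·11 = 84.

84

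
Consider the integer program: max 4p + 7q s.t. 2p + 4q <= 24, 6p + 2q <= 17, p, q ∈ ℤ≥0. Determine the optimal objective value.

Relaxing integrality, the LP optimum is 42.50 at (p,q) = (1, 5.5), which is not an integer point.
(p,q)=(0,6) is feasible, giving 42.
(p,q)=(1,5) is feasible, giving 39.
(p,q)=(0,5) is feasible, giving 35.
(p,q)=(1,4) is feasible, giving 32.
The best lattice point is (0,6), giving 42.

42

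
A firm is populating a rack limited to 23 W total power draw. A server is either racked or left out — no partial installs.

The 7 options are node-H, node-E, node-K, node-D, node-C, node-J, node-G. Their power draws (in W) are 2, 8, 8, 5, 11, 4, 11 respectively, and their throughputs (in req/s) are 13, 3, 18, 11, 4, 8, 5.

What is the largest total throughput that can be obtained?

Allowing fractional choices, the relaxed optimum would be about 51.8, but servers are indivisible.
node-H + node-E + node-K + node-D: power draw 2 + 8 + 8 + 5 = 23 ≤ 23, throughput 13 + 3 + 18 + 11 = 45.
node-H + node-K + node-D + node-J: power draw 2 + 8 + 5 + 4 = 19 ≤ 23, throughput 13 + 18 + 11 + 8 = 50.
Best is node-H, node-K, node-D, and node-J with total throughput 50.

50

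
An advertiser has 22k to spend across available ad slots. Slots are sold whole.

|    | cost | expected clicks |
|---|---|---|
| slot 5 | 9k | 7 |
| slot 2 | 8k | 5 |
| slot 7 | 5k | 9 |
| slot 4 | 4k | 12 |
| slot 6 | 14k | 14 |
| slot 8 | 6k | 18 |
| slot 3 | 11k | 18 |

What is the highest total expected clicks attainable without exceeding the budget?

slot 4 + slot 8 + slot 3: cost 4 + 6 + 11 = 21 ≤ 22, expected clicks 12 + 18 + 18 = 48.
slot 7 + slot 4 + slot 8: cost 5 + 4 + 6 = 15 ≤ 22, expected clicks 9 + 12 + 18 = 39.
slot 7 + slot 8 + slot 3: cost 5 + 6 + 11 = 22 ≤ 22, expected clicks 9 + 18 + 18 = 45.
Best is slot 4, slot 8, and slot 3 with total expected clicks 48.

48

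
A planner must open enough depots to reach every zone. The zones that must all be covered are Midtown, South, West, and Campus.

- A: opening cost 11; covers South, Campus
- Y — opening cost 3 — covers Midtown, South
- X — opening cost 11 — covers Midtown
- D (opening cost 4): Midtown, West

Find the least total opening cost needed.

Choose A and D: together they cover Midtown, South, West, Campus — every zone.
Total opening cost: 11 + 4 = 15.

15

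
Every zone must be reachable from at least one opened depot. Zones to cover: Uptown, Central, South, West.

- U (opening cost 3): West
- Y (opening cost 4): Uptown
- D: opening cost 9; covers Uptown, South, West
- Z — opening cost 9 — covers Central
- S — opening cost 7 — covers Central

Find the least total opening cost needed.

16

This is a weighted set-cover instance.
The greedy cost-per-new-zone heuristic would pick U, Y, S, and D for 23, but a cheaper cover exists.
Choose D and S: together they cover Uptown, Central, South, West — every zone.
Total opening cost: 9 + 7 = 16.
No cover costs less than 16.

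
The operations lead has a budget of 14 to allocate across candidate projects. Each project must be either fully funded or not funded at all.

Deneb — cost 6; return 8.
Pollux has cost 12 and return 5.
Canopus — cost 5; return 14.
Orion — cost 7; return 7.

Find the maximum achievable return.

22

Allowing fractional choices, the relaxed optimum would be about 25.0, but projects are indivisible.
Deneb + Orion: cost 6 + 7 = 13 ≤ 14, return 8 + 7 = 15.
Deneb + Canopus: cost 6 + 5 = 11 ≤ 14, return 8 + 14 = 22.
Canopus + Orion: cost 5 + 7 = 12 ≤ 14, return 14 + 7 = 21.
Best is Deneb and Canopus with total return 22.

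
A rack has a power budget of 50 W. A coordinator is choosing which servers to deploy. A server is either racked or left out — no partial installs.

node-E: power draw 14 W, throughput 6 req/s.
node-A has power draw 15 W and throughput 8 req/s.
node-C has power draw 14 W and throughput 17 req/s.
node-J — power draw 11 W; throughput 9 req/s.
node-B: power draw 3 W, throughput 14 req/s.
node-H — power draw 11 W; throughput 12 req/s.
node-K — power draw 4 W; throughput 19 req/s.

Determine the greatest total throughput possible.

71

Take node-C, node-J, node-B, node-H, and node-K: power draw 14 + 11 + 3 + 11 + 4 = 43 ≤ 50, throughput 17 + 9 + 14 + 12 + 19 = 71.
No other feasible combination does better.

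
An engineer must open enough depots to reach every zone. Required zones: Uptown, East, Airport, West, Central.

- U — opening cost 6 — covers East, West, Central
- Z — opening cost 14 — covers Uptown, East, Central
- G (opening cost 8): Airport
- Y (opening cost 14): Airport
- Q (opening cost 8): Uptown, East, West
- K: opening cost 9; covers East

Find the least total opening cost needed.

22

Choose U, G, and Q: together they cover Uptown, East, Airport, West, Central — every zone.
Total opening cost: 6 + 8 + 8 = 22.
No cover costs less than 22.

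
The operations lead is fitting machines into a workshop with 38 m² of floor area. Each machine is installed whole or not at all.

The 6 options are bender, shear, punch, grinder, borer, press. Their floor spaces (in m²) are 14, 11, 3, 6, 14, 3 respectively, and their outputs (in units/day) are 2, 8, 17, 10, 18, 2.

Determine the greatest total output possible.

55

This is a 0-1 knapsack instance.
Allowing fractional choices, the relaxed optimum would be about 55.1, but machines are indivisible.
shear + punch + grinder + borer: floor space 11 + 3 + 6 + 14 = 34 ≤ 38, output 8 + 17 + 10 + 18 = 53.
punch + grinder + borer + press: floor space 3 + 6 + 14 + 3 = 26 ≤ 38, output 17 + 10 + 18 + 2 = 47.
shear + punch + grinder + borer + press: floor space 11 + 3 + 6 + 14 + 3 = 37 ≤ 38, output 8 + 17 + 10 + 18 + 2 = 55.
Best is shear, punch, grinder, borer, and press with total output 55.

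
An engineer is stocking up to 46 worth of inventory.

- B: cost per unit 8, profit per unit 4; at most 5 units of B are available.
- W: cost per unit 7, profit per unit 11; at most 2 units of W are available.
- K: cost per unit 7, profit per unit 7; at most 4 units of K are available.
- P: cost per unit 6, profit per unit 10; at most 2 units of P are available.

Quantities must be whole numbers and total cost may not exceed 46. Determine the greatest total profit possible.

2×W, 2×K, and 2×P: cost 40 ≤ 46, profit 2·11 + 2·7 + 2·10 = 56.
2×W, 3×K, and 1×P: cost 41 ≤ 46, profit 2·11 + 3·7 + 1·10 = 53.
Best is 56.

56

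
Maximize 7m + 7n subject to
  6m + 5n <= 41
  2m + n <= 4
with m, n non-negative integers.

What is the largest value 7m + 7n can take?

28

(m,n)=(0,4) is feasible, giving 28.
(m,n)=(0,3) is feasible, giving 21.
Maximum is 28 at (m,n)=(0,4).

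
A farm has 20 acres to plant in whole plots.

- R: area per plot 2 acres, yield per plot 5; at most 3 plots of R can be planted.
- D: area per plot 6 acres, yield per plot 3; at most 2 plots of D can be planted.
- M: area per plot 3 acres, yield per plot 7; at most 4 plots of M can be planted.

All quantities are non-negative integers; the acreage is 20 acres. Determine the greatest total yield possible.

43

This is a bounded integer knapsack.
Take 3×R and 4×M: area 18 ≤ 20, yield 3·5 + 4·7 = 43.
R has the best ratio (5/2) and is taken to its limit of 3; remaining capacity is filled optimally with the others.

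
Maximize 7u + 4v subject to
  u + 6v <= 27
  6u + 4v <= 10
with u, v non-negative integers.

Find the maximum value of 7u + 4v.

The continuous relaxation peaks at (1.67, 0) with value 11.67; rounding to a feasible lattice point costs some objective.
(u,v)=(1,1): 1·1+6·1=7≤27, 6·1+4·1=10≤10, objective 11.
(u,v)=(0,2): 1·0+6·2=12≤27, 6·0+4·2=8≤10, objective 8.
(u,v)=(1,0): 1·1+6·0=1≤27, 6·1+4·0=6≤10, objective 7.
Maximum is 11 at (u,v)=(1,1).

11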